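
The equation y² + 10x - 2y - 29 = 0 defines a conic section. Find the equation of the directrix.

x = 11/2

Only y is squared. Complete the square in y: (y - 1)² = -10(x - 3).
Vertex (3, 1); 4p = -10 so p = -5/2. Opens left.
Directrix is the vertical line x = h − p = 3 − (-5/2) = 11/2.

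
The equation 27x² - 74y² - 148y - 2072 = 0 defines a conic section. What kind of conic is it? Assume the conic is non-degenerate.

No xy term. Coefficients of x² and y² are A = 27, C = -74.
A and C have opposite signs ⇒ hyperbola.

hyperbola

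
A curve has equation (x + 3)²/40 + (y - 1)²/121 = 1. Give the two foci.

(-3, -8) and (-3, 10)

Center (-3, 1). The larger denominator 121 sits under the y-term, so the major axis is vertical; a² = 121, b² = 40.
c² = a² - b² = 121 - 40 = 81, so c = 9.
Foci lie on the vertical axis through the center: (h, k ± c).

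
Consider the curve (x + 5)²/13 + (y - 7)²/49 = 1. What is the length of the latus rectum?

Center (-5, 7). The larger denominator 49 sits under the y-term, so the major axis is vertical; a² = 49, b² = 13.
Latus rectum length = 2b²/a = 2·13/7 = 26/7.

26/7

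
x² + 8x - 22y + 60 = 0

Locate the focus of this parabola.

(-4, 15/2)

Only x is squared. Complete the square in x: (x + 4)² = 22(y - 2).
Vertex (-4, 2); 4p = 22 so p = 11/2. Opens up.
Focus is p units from the vertex along the axis: (h, k + p).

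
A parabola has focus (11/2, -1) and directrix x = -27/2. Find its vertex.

(-4, -1)

The vertex is the midpoint between the focus and the directrix along the axis of symmetry.
Axis is horizontal (directrix is vertical). Vertex x-coordinate = (11/2 + (-27/2))/2 = -4; y-coordinate = -1.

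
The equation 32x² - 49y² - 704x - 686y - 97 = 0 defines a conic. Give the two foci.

(2, -7) and (20, -7)

32(x² - 22x) -49(y² + 14y) = 97
Complete the square in x and y: 32(x - 11)² -49(y + 7)² = 97 + 3872 - 2401 = 1568
Divide by 1568: (x - 11)²/49 - (y + 7)²/32 = 1
Hyperbola, center (11, -7), transverse axis horizontal; a² = 49, b² = 32.
c² = a² + b² = 49 + 32 = 81, so c = 9.
Foci lie on the horizontal axis through the center: (h ± c, k).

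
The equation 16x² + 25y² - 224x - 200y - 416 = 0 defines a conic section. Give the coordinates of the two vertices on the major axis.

16(x² - 14x) + 25(y² - 8y) = 416
16(x - 7)² + 25(y - 4)² = 416 + 784 + 400 = 1600
Dividing both sides by 1600: (x - 7)²/100 + (y - 4)²/64 = 1
Ellipse, center (7, 4), major axis horizontal; a² = 100, b² = 64.
a = 10. Vertices at (h ± a, k).

(-3, 4) and (17, 4)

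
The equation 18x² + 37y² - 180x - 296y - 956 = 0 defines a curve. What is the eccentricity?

Collect terms: 18(x² - 10x) + 37(y² - 8y) = 956
18(x - 5)² + 37(y - 4)² = 956 + 450 + 592 = 1998
Divide through by 1998 to get (x - 5)²/111 + (y - 4)²/54 = 1.
Ellipse, center (5, 4), major axis horizontal; a² = 111, b² = 54.
c² = a² - b² = 57, so c = √57.
e = c/a = √57/√111 = √703/37.

e = √703/37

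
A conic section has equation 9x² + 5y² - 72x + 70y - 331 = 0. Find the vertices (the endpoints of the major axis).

Group the x- and y-terms: 9(x² - 8x) + 5(y² + 14y) = 331
Complete the square: 9(x - 4)² + 5(y + 7)² = 331 + 144 + 245 = 720
Divide through by 720 to get (x - 4)²/80 + (y + 7)²/144 = 1.
Ellipse, center (4, -7), major axis vertical; a² = 144, b² = 80.
a = 12. Vertices at (h, k ± a).

(4, -19) and (4, 5)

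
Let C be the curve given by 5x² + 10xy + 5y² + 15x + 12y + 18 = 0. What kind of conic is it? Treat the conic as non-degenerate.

parabola

A = 5, B = 10, C = 5.
Discriminant B² − 4AC = 10² − 4·5·5 = 0.
B² − 4AC = 0 ⇒ parabola.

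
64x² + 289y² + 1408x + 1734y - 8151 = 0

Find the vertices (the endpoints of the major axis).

64(x² + 22x) + 289(y² + 6y) = 8151
Complete the square in x and y: 64(x + 11)² + 289(y + 3)² = 8151 + 7744 + 2601 = 18496
Divide by 18496: (x + 11)²/289 + (y + 3)²/64 = 1
Ellipse, center (-11, -3), major axis horizontal; a² = 289, b² = 64.
a = 17. Vertices at (h ± a, k).

(-28, -3) and (6, -3)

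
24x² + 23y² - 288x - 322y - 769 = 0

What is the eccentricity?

Group: 24(x² - 12x) + 23(y² - 14y) = 769
24(x - 6)² + 23(y - 7)² = 769 + 864 + 1127 = 2760
Divide by 2760: (x - 6)²/115 + (y - 7)²/120 = 1
Ellipse, center (6, 7), major axis vertical; a² = 120, b² = 115.
c² = a² - b² = 5, so c = √5.
e = c/a = √5/2√30 = √6/12.

e = √6/12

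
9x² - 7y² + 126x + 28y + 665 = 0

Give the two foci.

Group the x- and y-terms: 9(x² + 14x) -7(y² - 4y) = -665
Completing the square gives 9(x + 7)² -7(y - 2)² = -665 + 441 - 28 = -252.
Divide through by -252 to get (y - 2)²/36 - (x + 7)²/28 = 1.
Hyperbola, center (-7, 2), transverse axis vertical; a² = 36, b² = 28.
c² = a² + b² = 36 + 28 = 64, so c = 8.
Foci lie on the vertical axis through the center: (h, k ± c).

(-7, -6) and (-7, 10)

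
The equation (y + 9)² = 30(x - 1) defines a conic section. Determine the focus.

(17/2, -9)

Vertex (1, -9); 4p = 30 so p = 15/2. Opens right.
Focus is p units from the vertex along the axis: (h + p, k).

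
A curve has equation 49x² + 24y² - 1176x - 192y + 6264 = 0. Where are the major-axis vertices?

(12, -3) and (12, 11)

Collect terms: 49(x² - 24x) + 24(y² - 8y) = -6264
Complete the square: 49(x - 12)² + 24(y - 4)² = -6264 + 7056 + 384 = 1176
Divide through by 1176 to get (x - 12)²/24 + (y - 4)²/49 = 1.
Ellipse, center (12, 4), major axis vertical; a² = 49, b² = 24.
a = 7. Vertices at (h, k ± a).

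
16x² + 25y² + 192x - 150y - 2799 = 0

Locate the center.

(-6, 3)

Group: 16(x² + 12x) + 25(y² - 6y) = 2799
16(x + 6)² + 25(y - 3)² = 2799 + 576 + 225 = 3600
Dividing both sides by 3600: (x + 6)²/225 + (y - 3)²/144 = 1
Ellipse with center (-6, 3).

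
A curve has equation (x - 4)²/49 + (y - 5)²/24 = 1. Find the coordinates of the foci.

(-1, 5) and (9, 5)

Center (4, 5). The larger denominator 49 sits under the x-term, so the major axis is horizontal; a² = 49, b² = 24.
c² = a² - b² = 49 - 24 = 25, so c = 5.
Foci lie on the horizontal axis through the center: (h ± c, k).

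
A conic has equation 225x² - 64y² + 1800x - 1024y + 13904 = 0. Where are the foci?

Group the x- and y-terms: 225(x² + 8x) -64(y² + 16y) = -13904
225(x + 4)² -64(y + 8)² = -13904 + 3600 - 4096 = -14400
Dividing both sides by -14400: (y + 8)²/225 - (x + 4)²/64 = 1
Hyperbola, center (-4, -8), transverse axis vertical; a² = 225, b² = 64.
c² = a² + b² = 225 + 64 = 289, so c = 17.
Foci lie on the vertical axis through the center: (h, k ± c).

(-4, -25) and (-4, 9)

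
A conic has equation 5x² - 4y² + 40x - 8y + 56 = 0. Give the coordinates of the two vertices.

5(x² + 8x) -4(y² + 2y) = -56
Completing the square gives 5(x + 4)² -4(y + 1)² = -56 + 80 - 4 = 20.
Divide by 20: (x + 4)²/4 - (y + 1)²/5 = 1
Hyperbola, center (-4, -1), transverse axis horizontal; a² = 4, b² = 5.
a = 2. Vertices at (h ± a, k).

(-6, -1) and (-2, -1)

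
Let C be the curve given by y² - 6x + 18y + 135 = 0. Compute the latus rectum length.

Only y is squared. Complete the square in y: (y + 9)² = 6(x - 9).
Vertex (9, -9); 4p = 6 so p = 3/2. Opens right.
Latus rectum length = |4p| = 6.

6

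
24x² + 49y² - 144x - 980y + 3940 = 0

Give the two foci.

(-2, 10) and (8, 10)

Group the x- and y-terms: 24(x² - 6x) + 49(y² - 20y) = -3940
Complete the square in x and y: 24(x - 3)² + 49(y - 10)² = -3940 + 216 + 4900 = 1176
Dividing both sides by 1176: (x - 3)²/49 + (y - 10)²/24 = 1
Ellipse, center (3, 10), major axis horizontal; a² = 49, b² = 24.
c² = a² - b² = 49 - 24 = 25, so c = 5.
Foci lie on the horizontal axis through the center: (h ± c, k).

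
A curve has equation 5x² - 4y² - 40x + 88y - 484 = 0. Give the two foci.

(-2, 11) and (10, 11)

Rearranging, 5(x² - 8x) -4(y² - 22y) = 484.
Completing the square gives 5(x - 4)² -4(y - 11)² = 484 + 80 - 484 = 80.
Dividing both sides by 80: (x - 4)²/16 - (y - 11)²/20 = 1
Hyperbola, center (4, 11), transverse axis horizontal; a² = 16, b² = 20.
c² = a² + b² = 16 + 20 = 36, so c = 6.
Foci lie on the horizontal axis through the center: (h ± c, k).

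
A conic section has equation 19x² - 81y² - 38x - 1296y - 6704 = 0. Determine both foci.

Collect terms: 19(x² - 2x) -81(y² + 16y) = 6704
Completing the square gives 19(x - 1)² -81(y + 8)² = 6704 + 19 - 5184 = 1539.
Dividing both sides by 1539: (x - 1)²/81 - (y + 8)²/19 = 1
Hyperbola, center (1, -8), transverse axis horizontal; a² = 81, b² = 19.
c² = a² + b² = 81 + 19 = 100, so c = 10.
Foci lie on the horizontal axis through the center: (h ± c, k).

(-9, -8) and (11, -8)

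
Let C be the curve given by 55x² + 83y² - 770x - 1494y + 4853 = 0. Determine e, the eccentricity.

Group: 55(x² - 14x) + 83(y² - 18y) = -4853
Completing the square gives 55(x - 7)² + 83(y - 9)² = -4853 + 2695 + 6723 = 4565.
Divide by 4565: (x - 7)²/83 + (y - 9)²/55 = 1
Ellipse, center (7, 9), major axis horizontal; a² = 83, b² = 55.
c² = a² - b² = 28, so c = 2√7.
e = c/a = 2√7/√83 = 2√581/83.

e = 2√581/83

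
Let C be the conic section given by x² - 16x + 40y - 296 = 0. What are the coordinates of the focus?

Only x is squared. Complete the square in x: (x - 8)² = -40(y - 9).
Vertex (8, 9); 4p = -40 so p = -10. Opens down.
Focus is p units from the vertex along the axis: (h, k + p).

(8, -1)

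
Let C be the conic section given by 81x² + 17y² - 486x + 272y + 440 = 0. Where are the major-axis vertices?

81(x² - 6x) + 17(y² + 16y) = -440
Complete the square: 81(x - 3)² + 17(y + 8)² = -440 + 729 + 1088 = 1377
Divide by 1377: (x - 3)²/17 + (y + 8)²/81 = 1
Ellipse, center (3, -8), major axis vertical; a² = 81, b² = 17.
a = 9. Vertices at (h, k ± a).

(3, -17) and (3, 1)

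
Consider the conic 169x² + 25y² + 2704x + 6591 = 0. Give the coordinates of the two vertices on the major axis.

(-8, -13) and (-8, 13)

Collect terms: 169(x² + 16x) + 25y² = -6591
Completing the square gives 169(x + 8)² + 25y² = -6591 + 10816 + 0 = 4225.
Divide through by 4225 to get (x + 8)²/25 + y²/169 = 1.
Ellipse, center (-8, 0), major axis vertical; a² = 169, b² = 25.
a = 13. Vertices at (h, k ± a).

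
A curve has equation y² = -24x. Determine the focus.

(-6, 0)

Vertex (0, 0); 4p = -24 so p = -6. Opens left.
Focus is p units from the vertex along the axis: (h + p, k).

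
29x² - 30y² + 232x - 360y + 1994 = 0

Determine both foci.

Rearranging, 29(x² + 8x) -30(y² + 12y) = -1994.
Complete the square: 29(x + 4)² -30(y + 6)² = -1994 + 464 - 1080 = -2610
Divide by -2610: (y + 6)²/87 - (x + 4)²/90 = 1
Hyperbola, center (-4, -6), transverse axis vertical; a² = 87, b² = 90.
c² = a² + b² = 87 + 90 = 177, so c = √177.
Foci lie on the vertical axis through the center: (h, k ± c).

(-4, -6 - √177) and (-4, -6 + √177)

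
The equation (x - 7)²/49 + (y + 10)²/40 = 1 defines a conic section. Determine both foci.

Center (7, -10). The larger denominator 49 sits under the x-term, so the major axis is horizontal; a² = 49, b² = 40.
c² = a² - b² = 49 - 40 = 9, so c = 3.
Foci lie on the horizontal axis through the center: (h ± c, k).

(4, -10) and (10, -10)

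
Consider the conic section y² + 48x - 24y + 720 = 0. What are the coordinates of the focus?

(-24, 12)

Only y is squared. Complete the square in y: (y - 12)² = -48(x + 12).
Vertex (-12, 12); 4p = -48 so p = -12. Opens left.
Focus is p units from the vertex along the axis: (h + p, k).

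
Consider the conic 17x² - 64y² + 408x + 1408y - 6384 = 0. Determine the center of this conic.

Collect terms: 17(x² + 24x) -64(y² - 22y) = 6384
Completing the square gives 17(x + 12)² -64(y - 11)² = 6384 + 2448 - 7744 = 1088.
Dividing both sides by 1088: (x + 12)²/64 - (y - 11)²/17 = 1
Hyperbola with center (-12, 11).

(-12, 11)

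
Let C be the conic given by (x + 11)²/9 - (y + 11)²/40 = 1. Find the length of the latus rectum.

80/3

Center (-11, -11). The positive term is the x-term, so the transverse axis is horizontal; a² = 9, b² = 40.
Latus rectum length = 2b²/a = 2·40/3 = 80/3.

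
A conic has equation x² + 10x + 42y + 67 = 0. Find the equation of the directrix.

Only x is squared. Complete the square in x: (x + 5)² = -42(y + 1).
Vertex (-5, -1); 4p = -42 so p = -21/2. Opens down.
Directrix is the horizontal line y = k − p = -1 − (-21/2) = 19/2.

y = 19/2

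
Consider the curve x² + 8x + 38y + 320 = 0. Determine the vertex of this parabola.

(-4, -8)

Only x is squared. Complete the square in x: (x + 4)² = -38(y + 8).
Vertex (-4, -8); 4p = -38 so p = -19/2. Opens down.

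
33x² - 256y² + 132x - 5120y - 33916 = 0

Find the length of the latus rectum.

33(x² + 4x) -256(y² + 20y) = 33916
33(x + 2)² -256(y + 10)² = 33916 + 132 - 25600 = 8448
Divide through by 8448 to get (x + 2)²/256 - (y + 10)²/33 = 1.
Hyperbola, center (-2, -10), transverse axis horizontal; a² = 256, b² = 33.
Latus rectum length = 2b²/a = 2·33/16 = 33/8.

33/8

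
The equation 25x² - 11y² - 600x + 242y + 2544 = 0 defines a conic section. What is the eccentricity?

Rearranging, 25(x² - 24x) -11(y² - 22y) = -2544.
Completing the square gives 25(x - 12)² -11(y - 11)² = -2544 + 3600 - 1331 = -275.
Divide through by -275 to get (y - 11)²/25 - (x - 12)²/11 = 1.
Hyperbola, center (12, 11), transverse axis vertical; a² = 25, b² = 11.
c² = a² + b² = 36, so c = 6.
e = c/a = 6/5.

e = 6/5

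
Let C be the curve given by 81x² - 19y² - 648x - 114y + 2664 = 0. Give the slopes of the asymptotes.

Collect terms: 81(x² - 8x) -19(y² + 6y) = -2664
Complete the square in x and y: 81(x - 4)² -19(y + 3)² = -2664 + 1296 - 171 = -1539
Divide through by -1539 to get (y + 3)²/81 - (x - 4)²/19 = 1.
Hyperbola, center (4, -3), transverse axis vertical; a² = 81, b² = 19.
For a vertical hyperbola the asymptotes have slope ±a/b.
Here that is ±9/√19 = ±9√19/19.

9√19/19 and -9√19/19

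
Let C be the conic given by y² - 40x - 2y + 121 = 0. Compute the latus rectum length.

40

Only y is squared. Complete the square in y: (y - 1)² = 40(x - 3).
Vertex (3, 1); 4p = 40 so p = 10. Opens right.
Latus rectum length = |4p| = 40.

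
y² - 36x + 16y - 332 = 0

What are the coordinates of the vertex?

Only y is squared. Complete the square in y: (y + 8)² = 36(x + 11).
Vertex (-11, -8); 4p = 36 so p = 9. Opens right.

(-11, -8)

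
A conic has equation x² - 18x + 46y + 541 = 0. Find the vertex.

(9, -10)

Only x is squared. Complete the square in x: (x - 9)² = -46(y + 10).
Vertex (9, -10); 4p = -46 so p = -23/2. Opens down.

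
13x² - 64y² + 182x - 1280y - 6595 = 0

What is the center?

Group: 13(x² + 14x) -64(y² + 20y) = 6595
Completing the square gives 13(x + 7)² -64(y + 10)² = 6595 + 637 - 6400 = 832.
Divide by 832: (x + 7)²/64 - (y + 10)²/13 = 1
Hyperbola with center (-7, -10).

(-7, -10)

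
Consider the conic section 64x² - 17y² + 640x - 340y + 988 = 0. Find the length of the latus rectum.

17/4

Group the x- and y-terms: 64(x² + 10x) -17(y² + 20y) = -988
64(x + 5)² -17(y + 10)² = -988 + 1600 - 1700 = -1088
Divide by -1088: (y + 10)²/64 - (x + 5)²/17 = 1
Hyperbola, center (-5, -10), transverse axis vertical; a² = 64, b² = 17.
Latus rectum length = 2b²/a = 2·17/8 = 17/4.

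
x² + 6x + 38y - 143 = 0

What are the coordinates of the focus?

Only x is squared. Complete the square in x: (x + 3)² = -38(y - 4).
Vertex (-3, 4); 4p = -38 so p = -19/2. Opens down.
Focus is p units from the vertex along the axis: (h, k + p).

(-3, -11/2)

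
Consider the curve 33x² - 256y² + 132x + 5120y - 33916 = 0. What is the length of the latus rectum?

33/8

Collect terms: 33(x² + 4x) -256(y² - 20y) = 33916
33(x + 2)² -256(y - 10)² = 33916 + 132 - 25600 = 8448
Dividing both sides by 8448: (x + 2)²/256 - (y - 10)²/33 = 1
Hyperbola, center (-2, 10), transverse axis horizontal; a² = 256, b² = 33.
Latus rectum length = 2b²/a = 2·33/16 = 33/8.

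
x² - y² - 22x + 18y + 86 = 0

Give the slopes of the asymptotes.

1 and -1

Collect terms: (x² - 22x) -(y² - 18y) = -86
Completing the square gives (x - 11)² -(y - 9)² = -86 + 121 - 81 = -46.
Divide by -46: (y - 9)²/46 - (x - 11)²/46 = 1
Hyperbola, center (11, 9), transverse axis vertical; a² = 46, b² = 46.
For a vertical hyperbola the asymptotes have slope ±a/b.
Here that is ±√46/√46 = ±1.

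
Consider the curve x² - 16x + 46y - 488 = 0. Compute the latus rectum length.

46

Only x is squared. Complete the square in x: (x - 8)² = -46(y - 12).
Vertex (8, 12); 4p = -46 so p = -23/2. Opens down.
Latus rectum length = |4p| = 46.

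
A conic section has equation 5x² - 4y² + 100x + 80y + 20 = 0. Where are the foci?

Collect terms: 5(x² + 20x) -4(y² - 20y) = -20
Complete the square: 5(x + 10)² -4(y - 10)² = -20 + 500 - 400 = 80
Divide through by 80 to get (x + 10)²/16 - (y - 10)²/20 = 1.
Hyperbola, center (-10, 10), transverse axis horizontal; a² = 16, b² = 20.
c² = a² + b² = 16 + 20 = 36, so c = 6.
Foci lie on the horizontal axis through the center: (h ± c, k).

(-16, 10) and (-4, 10)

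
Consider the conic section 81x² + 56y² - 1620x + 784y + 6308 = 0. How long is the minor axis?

Group the x- and y-terms: 81(x² - 20x) + 56(y² + 14y) = -6308
Completing the square gives 81(x - 10)² + 56(y + 7)² = -6308 + 8100 + 2744 = 4536.
Divide by 4536: (x - 10)²/56 + (y + 7)²/81 = 1
Ellipse, center (10, -7), major axis vertical; a² = 81, b² = 56.
b² = 56 so b = 2√14; the minor axis has length 2b = 4√14.

4√14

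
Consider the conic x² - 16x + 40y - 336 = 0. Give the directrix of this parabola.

Only x is squared. Complete the square in x: (x - 8)² = -40(y - 10).
Vertex (8, 10); 4p = -40 so p = -10. Opens down.
Directrix is the horizontal line y = k − p = 10 − (-10) = 20.

y = 20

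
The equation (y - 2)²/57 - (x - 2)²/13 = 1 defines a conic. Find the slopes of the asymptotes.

Center (2, 2). The positive term is the y-term, so the transverse axis is vertical; a² = 57, b² = 13.
For a vertical hyperbola the asymptotes have slope ±a/b.
Here that is ±√57/√13 = ±√741/13.

√741/13 and -√741/13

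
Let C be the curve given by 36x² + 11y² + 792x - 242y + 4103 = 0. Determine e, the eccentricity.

Rearranging, 36(x² + 22x) + 11(y² - 22y) = -4103.
Complete the square: 36(x + 11)² + 11(y - 11)² = -4103 + 4356 + 1331 = 1584
Divide through by 1584 to get (x + 11)²/44 + (y - 11)²/144 = 1.
Ellipse, center (-11, 11), major axis vertical; a² = 144, b² = 44.
c² = a² - b² = 100, so c = 10.
e = c/a = 10/12 = 5/6.

e = 5/6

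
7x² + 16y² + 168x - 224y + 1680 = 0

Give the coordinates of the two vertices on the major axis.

7(x² + 24x) + 16(y² - 14y) = -1680
Complete the square: 7(x + 12)² + 16(y - 7)² = -1680 + 1008 + 784 = 112
Dividing both sides by 112: (x + 12)²/16 + (y - 7)²/7 = 1
Ellipse, center (-12, 7), major axis horizontal; a² = 16, b² = 7.
a = 4. Vertices at (h ± a, k).

(-16, 7) and (-8, 7)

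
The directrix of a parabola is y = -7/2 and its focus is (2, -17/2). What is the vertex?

(2, -6)

The vertex is the midpoint between the focus and the directrix along the axis of symmetry.
Axis is vertical (directrix is horizontal). Vertex y-coordinate = (-17/2 + (-7/2))/2 = -6; x-coordinate = 2.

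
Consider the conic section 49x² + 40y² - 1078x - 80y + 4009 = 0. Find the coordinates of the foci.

Group the x- and y-terms: 49(x² - 22x) + 40(y² - 2y) = -4009
Completing the square gives 49(x - 11)² + 40(y - 1)² = -4009 + 5929 + 40 = 1960.
Divide through by 1960 to get (x - 11)²/40 + (y - 1)²/49 = 1.
Ellipse, center (11, 1), major axis vertical; a² = 49, b² = 40.
c² = a² - b² = 49 - 40 = 9, so c = 3.
Foci lie on the vertical axis through the center: (h, k ± c).

(11, -2) and (11, 4)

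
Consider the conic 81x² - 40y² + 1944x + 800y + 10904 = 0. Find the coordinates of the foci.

Rearranging, 81(x² + 24x) -40(y² - 20y) = -10904.
Completing the square gives 81(x + 12)² -40(y - 10)² = -10904 + 11664 - 4000 = -3240.
Divide through by -3240 to get (y - 10)²/81 - (x + 12)²/40 = 1.
Hyperbola, center (-12, 10), transverse axis vertical; a² = 81, b² = 40.
c² = a² + b² = 81 + 40 = 121, so c = 11.
Foci lie on the vertical axis through the center: (h, k ± c).

(-12, -1) and (-12, 21)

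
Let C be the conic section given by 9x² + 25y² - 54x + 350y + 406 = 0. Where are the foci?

9(x² - 6x) + 25(y² + 14y) = -406
Completing the square gives 9(x - 3)² + 25(y + 7)² = -406 + 81 + 1225 = 900.
Divide by 900: (x - 3)²/100 + (y + 7)²/36 = 1
Ellipse, center (3, -7), major axis horizontal; a² = 100, b² = 36.
c² = a² - b² = 100 - 36 = 64, so c = 8.
Foci lie on the horizontal axis through the center: (h ± c, k).

(-5, -7) and (11, -7)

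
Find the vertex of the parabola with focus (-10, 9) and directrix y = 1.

The vertex is the midpoint between the focus and the directrix along the axis of symmetry.
Axis is vertical (directrix is horizontal). Vertex y-coordinate = (9 + 1)/2 = 5; x-coordinate = -10.

(-10, 5)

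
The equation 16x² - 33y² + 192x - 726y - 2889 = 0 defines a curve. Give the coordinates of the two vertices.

(-6, -15) and (-6, -7)

Rearranging, 16(x² + 12x) -33(y² + 22y) = 2889.
16(x + 6)² -33(y + 11)² = 2889 + 576 - 3993 = -528
Dividing both sides by -528: (y + 11)²/16 - (x + 6)²/33 = 1
Hyperbola, center (-6, -11), transverse axis vertical; a² = 16, b² = 33.
a = 4. Vertices at (h, k ± a).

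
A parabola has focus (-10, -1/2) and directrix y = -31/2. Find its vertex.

The vertex is the midpoint between the focus and the directrix along the axis of symmetry.
Axis is vertical (directrix is horizontal). Vertex y-coordinate = (-1/2 + (-31/2))/2 = -8; x-coordinate = -10.

(-10, -8)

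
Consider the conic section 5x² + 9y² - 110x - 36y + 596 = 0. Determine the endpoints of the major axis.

(8, 2) and (14, 2)

Rearranging, 5(x² - 22x) + 9(y² - 4y) = -596.
5(x - 11)² + 9(y - 2)² = -596 + 605 + 36 = 45
Dividing both sides by 45: (x - 11)²/9 + (y - 2)²/5 = 1
Ellipse, center (11, 2), major axis horizontal; a² = 9, b² = 5.
a = 3. Vertices at (h ± a, k).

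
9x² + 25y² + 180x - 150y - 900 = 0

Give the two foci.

Group: 9(x² + 20x) + 25(y² - 6y) = 900
Completing the square gives 9(x + 10)² + 25(y - 3)² = 900 + 900 + 225 = 2025.
Divide through by 2025 to get (x + 10)²/225 + (y - 3)²/81 = 1.
Ellipse, center (-10, 3), major axis horizontal; a² = 225, b² = 81.
c² = a² - b² = 225 - 81 = 144, so c = 12.
Foci lie on the horizontal axis through the center: (h ± c, k).

(-22, 3) and (2, 3)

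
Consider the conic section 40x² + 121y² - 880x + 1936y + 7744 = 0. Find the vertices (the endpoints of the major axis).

Collect terms: 40(x² - 22x) + 121(y² + 16y) = -7744
Complete the square: 40(x - 11)² + 121(y + 8)² = -7744 + 4840 + 7744 = 4840
Divide by 4840: (x - 11)²/121 + (y + 8)²/40 = 1
Ellipse, center (11, -8), major axis horizontal; a² = 121, b² = 40.
a = 11. Vertices at (h ± a, k).

(0, -8) and (22, -8)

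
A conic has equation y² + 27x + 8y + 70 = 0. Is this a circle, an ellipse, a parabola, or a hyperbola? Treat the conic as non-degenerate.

No xy term. Coefficients of x² and y² are A = 0, C = 1.
Exactly one squared variable ⇒ parabola.

parabola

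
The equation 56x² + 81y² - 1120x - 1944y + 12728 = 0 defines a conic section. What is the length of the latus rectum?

Group the x- and y-terms: 56(x² - 20x) + 81(y² - 24y) = -12728
Complete the square in x and y: 56(x - 10)² + 81(y - 12)² = -12728 + 5600 + 11664 = 4536
Divide by 4536: (x - 10)²/81 + (y - 12)²/56 = 1
Ellipse, center (10, 12), major axis horizontal; a² = 81, b² = 56.
Latus rectum length = 2b²/a = 2·56/9 = 112/9.

112/9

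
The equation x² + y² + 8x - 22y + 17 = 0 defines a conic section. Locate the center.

(-4, 11)

(x² + 8x) + (y² - 22y) = -17
Complete the square: (x + 4)² + (y - 11)² = -17 + 16 + 121 = 120
So (x + 4)² + (y - 11)² = 120.
Circle centered at (-4, 11) with r² = 120.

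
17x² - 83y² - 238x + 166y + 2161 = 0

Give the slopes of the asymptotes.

Group: 17(x² - 14x) -83(y² - 2y) = -2161
17(x - 7)² -83(y - 1)² = -2161 + 833 - 83 = -1411
Divide through by -1411 to get (y - 1)²/17 - (x - 7)²/83 = 1.
Hyperbola, center (7, 1), transverse axis vertical; a² = 17, b² = 83.
For a vertical hyperbola the asymptotes have slope ±a/b.
Here that is ±√17/√83 = ±√1411/83.

√1411/83 and -√1411/83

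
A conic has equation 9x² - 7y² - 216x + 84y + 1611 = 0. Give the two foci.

(12, -6) and (12, 18)

9(x² - 24x) -7(y² - 12y) = -1611
Completing the square gives 9(x - 12)² -7(y - 6)² = -1611 + 1296 - 252 = -567.
Divide through by -567 to get (y - 6)²/81 - (x - 12)²/63 = 1.
Hyperbola, center (12, 6), transverse axis vertical; a² = 81, b² = 63.
c² = a² + b² = 81 + 63 = 144, so c = 12.
Foci lie on the vertical axis through the center: (h, k ± c).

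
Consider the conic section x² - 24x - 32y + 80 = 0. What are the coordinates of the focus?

(12, 6)

Only x is squared. Complete the square in x: (x - 12)² = 32(y + 2).
Vertex (12, -2); 4p = 32 so p = 8. Opens up.
Focus is p units from the vertex along the axis: (h, k + p).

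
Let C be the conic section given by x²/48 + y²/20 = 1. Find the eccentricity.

Center (0, 0). The larger denominator 48 sits under the x-term, so the major axis is horizontal; a² = 48, b² = 20.
c² = a² - b² = 28, so c = 2√7.
e = c/a = 2√7/4√3 = √21/6.

e = √21/6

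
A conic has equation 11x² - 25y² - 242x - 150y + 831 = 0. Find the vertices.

(6, -3) and (16, -3)

Rearranging, 11(x² - 22x) -25(y² + 6y) = -831.
Complete the square: 11(x - 11)² -25(y + 3)² = -831 + 1331 - 225 = 275
Divide through by 275 to get (x - 11)²/25 - (y + 3)²/11 = 1.
Hyperbola, center (11, -3), transverse axis horizontal; a² = 25, b² = 11.
a = 5. Vertices at (h ± a, k).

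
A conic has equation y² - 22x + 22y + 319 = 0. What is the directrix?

Only y is squared. Complete the square in y: (y + 11)² = 22(x - 9).
Vertex (9, -11); 4p = 22 so p = 11/2. Opens right.
Directrix is the vertical line x = h − p = 9 − (11/2) = 7/2.

x = 7/2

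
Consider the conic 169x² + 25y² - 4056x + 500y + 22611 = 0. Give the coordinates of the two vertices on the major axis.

(12, -23) and (12, 3)

Rearranging, 169(x² - 24x) + 25(y² + 20y) = -22611.
169(x - 12)² + 25(y + 10)² = -22611 + 24336 + 2500 = 4225
Dividing both sides by 4225: (x - 12)²/25 + (y + 10)²/169 = 1
Ellipse, center (12, -10), major axis vertical; a² = 169, b² = 25.
a = 13. Vertices at (h, k ± a).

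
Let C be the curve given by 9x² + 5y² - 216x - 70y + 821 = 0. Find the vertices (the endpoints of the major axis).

Rearranging, 9(x² - 24x) + 5(y² - 14y) = -821.
Complete the square in x and y: 9(x - 12)² + 5(y - 7)² = -821 + 1296 + 245 = 720
Divide by 720: (x - 12)²/80 + (y - 7)²/144 = 1
Ellipse, center (12, 7), major axis vertical; a² = 144, b² = 80.
a = 12. Vertices at (h, k ± a).

(12, -5) and (12, 19)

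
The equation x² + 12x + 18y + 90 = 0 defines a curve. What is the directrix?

Only x is squared. Complete the square in x: (x + 6)² = -18(y + 3).
Vertex (-6, -3); 4p = -18 so p = -9/2. Opens down.
Directrix is the horizontal line y = k − p = -3 − (-9/2) = 3/2.

y = 3/2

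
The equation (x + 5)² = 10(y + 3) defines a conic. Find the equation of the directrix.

Vertex (-5, -3); 4p = 10 so p = 5/2. Opens up.
Directrix is the horizontal line y = k − p = -3 − (5/2) = -11/2.

y = -11/2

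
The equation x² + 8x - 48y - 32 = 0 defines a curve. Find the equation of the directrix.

y = -13

Only x is squared. Complete the square in x: (x + 4)² = 48(y + 1).
Vertex (-4, -1); 4p = 48 so p = 12. Opens up.
Directrix is the horizontal line y = k − p = -1 − (12) = -13.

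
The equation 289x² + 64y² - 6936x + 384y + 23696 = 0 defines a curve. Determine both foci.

(12, -18) and (12, 12)

Group: 289(x² - 24x) + 64(y² + 6y) = -23696
Completing the square gives 289(x - 12)² + 64(y + 3)² = -23696 + 41616 + 576 = 18496.
Dividing both sides by 18496: (x - 12)²/64 + (y + 3)²/289 = 1
Ellipse, center (12, -3), major axis vertical; a² = 289, b² = 64.
c² = a² - b² = 289 - 64 = 225, so c = 15.
Foci lie on the vertical axis through the center: (h, k ± c).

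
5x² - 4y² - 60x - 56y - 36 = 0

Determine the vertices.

Group the x- and y-terms: 5(x² - 12x) -4(y² + 14y) = 36
Completing the square gives 5(x - 6)² -4(y + 7)² = 36 + 180 - 196 = 20.
Dividing both sides by 20: (x - 6)²/4 - (y + 7)²/5 = 1
Hyperbola, center (6, -7), transverse axis horizontal; a² = 4, b² = 5.
a = 2. Vertices at (h ± a, k).

(4, -7) and (8, -7)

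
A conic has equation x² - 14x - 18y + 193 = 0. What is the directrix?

y = 7/2

Only x is squared. Complete the square in x: (x - 7)² = 18(y - 8).
Vertex (7, 8); 4p = 18 so p = 9/2. Opens up.
Directrix is the horizontal line y = k − p = 8 − (9/2) = 7/2.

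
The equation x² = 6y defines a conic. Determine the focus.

Vertex (0, 0); 4p = 6 so p = 3/2. Opens up.
Focus is p units from the vertex along the axis: (h, k + p).

(0, 3/2)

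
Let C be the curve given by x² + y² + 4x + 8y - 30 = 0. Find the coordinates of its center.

Collect terms: (x² + 4x) + (y² + 8y) = 30
Complete the square in x and y: (x + 2)² + (y + 4)² = 30 + 4 + 16 = 50
So (x + 2)² + (y + 4)² = 50.
Circle centered at (-2, -4) with r² = 50.

(-2, -4)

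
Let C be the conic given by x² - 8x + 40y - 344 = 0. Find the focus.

(4, -1)

Only x is squared. Complete the square in x: (x - 4)² = -40(y - 9).
Vertex (4, 9); 4p = -40 so p = -10. Opens down.
Focus is p units from the vertex along the axis: (h, k + p).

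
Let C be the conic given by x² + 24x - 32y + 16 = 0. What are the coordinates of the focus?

Only x is squared. Complete the square in x: (x + 12)² = 32(y + 4).
Vertex (-12, -4); 4p = 32 so p = 8. Opens up.
Focus is p units from the vertex along the axis: (h, k + p).

(-12, 4)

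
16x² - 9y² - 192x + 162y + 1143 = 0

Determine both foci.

Collect terms: 16(x² - 12x) -9(y² - 18y) = -1143
Complete the square in x and y: 16(x - 6)² -9(y - 9)² = -1143 + 576 - 729 = -1296
Divide through by -1296 to get (y - 9)²/144 - (x - 6)²/81 = 1.
Hyperbola, center (6, 9), transverse axis vertical; a² = 144, b² = 81.
c² = a² + b² = 144 + 81 = 225, so c = 15.
Foci lie on the vertical axis through the center: (h, k ± c).

(6, -6) and (6, 24)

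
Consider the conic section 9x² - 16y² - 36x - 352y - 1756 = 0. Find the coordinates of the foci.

(2, -16) and (2, -6)

Group: 9(x² - 4x) -16(y² + 22y) = 1756
9(x - 2)² -16(y + 11)² = 1756 + 36 - 1936 = -144
Divide by -144: (y + 11)²/9 - (x - 2)²/16 = 1
Hyperbola, center (2, -11), transverse axis vertical; a² = 9, b² = 16.
c² = a² + b² = 9 + 16 = 25, so c = 5.
Foci lie on the vertical axis through the center: (h, k ± c).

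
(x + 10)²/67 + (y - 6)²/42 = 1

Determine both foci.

Center (-10, 6). The larger denominator 67 sits under the x-term, so the major axis is horizontal; a² = 67, b² = 42.
c² = a² - b² = 67 - 42 = 25, so c = 5.
Foci lie on the horizontal axis through the center: (h ± c, k).

(-15, 6) and (-5, 6)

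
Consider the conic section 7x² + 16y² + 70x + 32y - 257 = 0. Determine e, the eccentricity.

7(x² + 10x) + 16(y² + 2y) = 257
Complete the square in x and y: 7(x + 5)² + 16(y + 1)² = 257 + 175 + 16 = 448
Dividing both sides by 448: (x + 5)²/64 + (y + 1)²/28 = 1
Ellipse, center (-5, -1), major axis horizontal; a² = 64, b² = 28.
c² = a² - b² = 36, so c = 6.
e = c/a = 6/8 = 3/4.

e = 3/4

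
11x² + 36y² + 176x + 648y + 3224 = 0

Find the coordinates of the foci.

(-13, -9) and (-3, -9)

Group: 11(x² + 16x) + 36(y² + 18y) = -3224
Complete the square in x and y: 11(x + 8)² + 36(y + 9)² = -3224 + 704 + 2916 = 396
Divide through by 396 to get (x + 8)²/36 + (y + 9)²/11 = 1.
Ellipse, center (-8, -9), major axis horizontal; a² = 36, b² = 11.
c² = a² - b² = 36 - 11 = 25, so c = 5.
Foci lie on the horizontal axis through the center: (h ± c, k).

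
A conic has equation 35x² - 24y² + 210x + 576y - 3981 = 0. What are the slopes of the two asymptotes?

√210/12 and -√210/12

Rearranging, 35(x² + 6x) -24(y² - 24y) = 3981.
35(x + 3)² -24(y - 12)² = 3981 + 315 - 3456 = 840
Divide by 840: (x + 3)²/24 - (y - 12)²/35 = 1
Hyperbola, center (-3, 12), transverse axis horizontal; a² = 24, b² = 35.
For a horizontal hyperbola the asymptotes have slope ±b/a.
Here that is ±√35/2√6 = ±√210/12.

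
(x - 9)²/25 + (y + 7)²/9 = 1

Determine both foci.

(5, -7) and (13, -7)

Center (9, -7). The larger denominator 25 sits under the x-term, so the major axis is horizontal; a² = 25, b² = 9.
c² = a² - b² = 25 - 9 = 16, so c = 4.
Foci lie on the horizontal axis through the center: (h ± c, k).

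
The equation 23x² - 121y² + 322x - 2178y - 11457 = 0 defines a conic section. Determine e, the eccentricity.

Group: 23(x² + 14x) -121(y² + 18y) = 11457
23(x + 7)² -121(y + 9)² = 11457 + 1127 - 9801 = 2783
Dividing both sides by 2783: (x + 7)²/121 - (y + 9)²/23 = 1
Hyperbola, center (-7, -9), transverse axis horizontal; a² = 121, b² = 23.
c² = a² + b² = 144, so c = 12.
e = c/a = 12/11.

e = 12/11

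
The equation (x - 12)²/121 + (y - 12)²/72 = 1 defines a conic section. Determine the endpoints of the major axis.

(1, 12) and (23, 12)

Center (12, 12). The larger denominator 121 sits under the x-term, so the major axis is horizontal; a² = 121, b² = 72.
a = 11. Vertices at (h ± a, k).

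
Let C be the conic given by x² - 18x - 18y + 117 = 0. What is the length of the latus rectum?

Only x is squared. Complete the square in x: (x - 9)² = 18(y - 2).
Vertex (9, 2); 4p = 18 so p = 9/2. Opens up.
Latus rectum length = |4p| = 18.

18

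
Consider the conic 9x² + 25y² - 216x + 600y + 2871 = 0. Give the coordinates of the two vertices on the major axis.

Group: 9(x² - 24x) + 25(y² + 24y) = -2871
Complete the square: 9(x - 12)² + 25(y + 12)² = -2871 + 1296 + 3600 = 2025
Dividing both sides by 2025: (x - 12)²/225 + (y + 12)²/81 = 1
Ellipse, center (12, -12), major axis horizontal; a² = 225, b² = 81.
a = 15. Vertices at (h ± a, k).

(-3, -12) and (27, -12)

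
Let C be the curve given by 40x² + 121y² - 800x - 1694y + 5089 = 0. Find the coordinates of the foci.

(1, 7) and (19, 7)

Group: 40(x² - 20x) + 121(y² - 14y) = -5089
Complete the square: 40(x - 10)² + 121(y - 7)² = -5089 + 4000 + 5929 = 4840
Divide by 4840: (x - 10)²/121 + (y - 7)²/40 = 1
Ellipse, center (10, 7), major axis horizontal; a² = 121, b² = 40.
c² = a² - b² = 121 - 40 = 81, so c = 9.
Foci lie on the horizontal axis through the center: (h ± c, k).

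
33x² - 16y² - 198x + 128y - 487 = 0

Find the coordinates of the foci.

(-4, 4) and (10, 4)

Group the x- and y-terms: 33(x² - 6x) -16(y² - 8y) = 487
Complete the square: 33(x - 3)² -16(y - 4)² = 487 + 297 - 256 = 528
Divide by 528: (x - 3)²/16 - (y - 4)²/33 = 1
Hyperbola, center (3, 4), transverse axis horizontal; a² = 16, b² = 33.
c² = a² + b² = 16 + 33 = 49, so c = 7.
Foci lie on the horizontal axis through the center: (h ± c, k).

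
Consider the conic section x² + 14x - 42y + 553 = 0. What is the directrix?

y = 3/2

Only x is squared. Complete the square in x: (x + 7)² = 42(y - 12).
Vertex (-7, 12); 4p = 42 so p = 21/2. Opens up.
Directrix is the horizontal line y = k − p = 12 − (21/2) = 3/2.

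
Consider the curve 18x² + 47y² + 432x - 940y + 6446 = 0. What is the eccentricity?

e = √1363/47

Collect terms: 18(x² + 24x) + 47(y² - 20y) = -6446
Completing the square gives 18(x + 12)² + 47(y - 10)² = -6446 + 2592 + 4700 = 846.
Divide by 846: (x + 12)²/47 + (y - 10)²/18 = 1
Ellipse, center (-12, 10), major axis horizontal; a² = 47, b² = 18.
c² = a² - b² = 29, so c = √29.
e = c/a = √29/√47 = √1363/47.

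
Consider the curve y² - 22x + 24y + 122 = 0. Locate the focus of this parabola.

Only y is squared. Complete the square in y: (y + 12)² = 22(x + 1).
Vertex (-1, -12); 4p = 22 so p = 11/2. Opens right.
Focus is p units from the vertex along the axis: (h + p, k).

(9/2, -12)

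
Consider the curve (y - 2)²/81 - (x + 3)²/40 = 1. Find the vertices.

Center (-3, 2). The positive term is the y-term, so the transverse axis is vertical; a² = 81, b² = 40.
a = 9. Vertices at (h, k ± a).

(-3, -7) and (-3, 11)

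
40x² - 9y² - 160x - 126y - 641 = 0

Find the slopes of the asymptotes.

2√10/3 and -2√10/3

Collect terms: 40(x² - 4x) -9(y² + 14y) = 641
Complete the square: 40(x - 2)² -9(y + 7)² = 641 + 160 - 441 = 360
Divide by 360: (x - 2)²/9 - (y + 7)²/40 = 1
Hyperbola, center (2, -7), transverse axis horizontal; a² = 9, b² = 40.
For a horizontal hyperbola the asymptotes have slope ±b/a.
Here that is ±2√10/3.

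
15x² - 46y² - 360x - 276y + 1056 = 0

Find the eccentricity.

e = √2806/46

Collect terms: 15(x² - 24x) -46(y² + 6y) = -1056
Complete the square: 15(x - 12)² -46(y + 3)² = -1056 + 2160 - 414 = 690
Divide through by 690 to get (x - 12)²/46 - (y + 3)²/15 = 1.
Hyperbola, center (12, -3), transverse axis horizontal; a² = 46, b² = 15.
c² = a² + b² = 61, so c = √61.
e = c/a = √61/√46 = √2806/46.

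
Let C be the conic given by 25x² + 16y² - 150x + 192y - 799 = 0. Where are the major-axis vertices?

Group the x- and y-terms: 25(x² - 6x) + 16(y² + 12y) = 799
Completing the square gives 25(x - 3)² + 16(y + 6)² = 799 + 225 + 576 = 1600.
Divide by 1600: (x - 3)²/64 + (y + 6)²/100 = 1
Ellipse, center (3, -6), major axis vertical; a² = 100, b² = 64.
a = 10. Vertices at (h, k ± a).

(3, -16) and (3, 4)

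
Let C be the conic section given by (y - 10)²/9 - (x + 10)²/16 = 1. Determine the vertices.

Center (-10, 10). The positive term is the y-term, so the transverse axis is vertical; a² = 9, b² = 16.
a = 3. Vertices at (h, k ± a).

(-10, 7) and (-10, 13)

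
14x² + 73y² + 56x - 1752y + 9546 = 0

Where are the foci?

Collect terms: 14(x² + 4x) + 73(y² - 24y) = -9546
14(x + 2)² + 73(y - 12)² = -9546 + 56 + 10512 = 1022
Dividing both sides by 1022: (x + 2)²/73 + (y - 12)²/14 = 1
Ellipse, center (-2, 12), major axis horizontal; a² = 73, b² = 14.
c² = a² - b² = 73 - 14 = 59, so c = √59.
Foci lie on the horizontal axis through the center: (h ± c, k).

(-2 - √59, 12) and (-2 + √59, 12)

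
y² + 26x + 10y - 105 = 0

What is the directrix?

Only y is squared. Complete the square in y: (y + 5)² = -26(x - 5).
Vertex (5, -5); 4p = -26 so p = -13/2. Opens left.
Directrix is the vertical line x = h − p = 5 − (-13/2) = 23/2.

x = 23/2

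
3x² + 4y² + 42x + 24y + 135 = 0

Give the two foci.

Group: 3(x² + 14x) + 4(y² + 6y) = -135
Completing the square gives 3(x + 7)² + 4(y + 3)² = -135 + 147 + 36 = 48.
Divide through by 48 to get (x + 7)²/16 + (y + 3)²/12 = 1.
Ellipse, center (-7, -3), major axis horizontal; a² = 16, b² = 12.
c² = a² - b² = 16 - 12 = 4, so c = 2.
Foci lie on the horizontal axis through the center: (h ± c, k).

(-9, -3) and (-5, -3)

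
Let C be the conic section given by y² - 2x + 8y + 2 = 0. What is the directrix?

Only y is squared. Complete the square in y: (y + 4)² = 2(x + 7).
Vertex (-7, -4); 4p = 2 so p = 1/2. Opens right.
Directrix is the vertical line x = h − p = -7 − (1/2) = -15/2.

x = -15/2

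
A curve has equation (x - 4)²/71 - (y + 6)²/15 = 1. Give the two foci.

Center (4, -6). The positive term is the x-term, so the transverse axis is horizontal; a² = 71, b² = 15.
c² = a² + b² = 71 + 15 = 86, so c = √86.
Foci lie on the horizontal axis through the center: (h ± c, k).

(4 - √86, -6) and (4 + √86, -6)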